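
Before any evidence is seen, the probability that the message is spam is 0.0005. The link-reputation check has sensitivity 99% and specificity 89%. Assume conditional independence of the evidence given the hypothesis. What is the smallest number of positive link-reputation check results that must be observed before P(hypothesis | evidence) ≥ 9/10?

Prior odds: 0.0005 ÷ 0.9995 = 1/1999.
False-positive rate = 1 − 0.89 = 0.11; likelihood ratio of a positive = 0.99/0.11 = 9.
Target odds: 0.9 ÷ 0.1 = 9.
Need (1/1999) × 9ⁿ ≥ 9, i.e. 9ⁿ ≥ 17991.
9⁴ = 6561 falls short of 17991 but 9⁵ = 59049 reaches it, so n = 5.

5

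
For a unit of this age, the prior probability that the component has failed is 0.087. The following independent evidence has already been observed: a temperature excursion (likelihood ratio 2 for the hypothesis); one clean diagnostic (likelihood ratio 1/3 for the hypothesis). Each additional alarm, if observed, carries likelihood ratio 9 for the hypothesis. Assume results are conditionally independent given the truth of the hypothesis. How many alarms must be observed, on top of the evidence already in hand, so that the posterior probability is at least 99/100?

Prior odds = 0.087/0.913 = 87/913.
Combined Bayes factor of the evidence already in hand = 2 × (1/3) = 2/3.
Odds after that evidence = (87/913) × 2/3 = 58/913.
Target odds = 0.99/0.01 = 99.
Need 9ⁿ ≥ 99 ÷ (58/913) = 90387/58.
9³ = 729 falls short of 90387/58 but 9⁴ = 6561 reaches it, so n = 4.

4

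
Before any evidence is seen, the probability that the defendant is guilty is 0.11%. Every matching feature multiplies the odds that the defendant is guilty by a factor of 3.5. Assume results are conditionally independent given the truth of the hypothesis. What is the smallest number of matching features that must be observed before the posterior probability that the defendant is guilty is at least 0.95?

8

Prior odds: 0.0011 ÷ 0.9989 = 11/9989.
Likelihood ratio per matching feature = 3.5.
Target odds: 0.95 ÷ 0.05 = 19.
Need (11/9989) × 3.5ⁿ ≥ 19, i.e. 3.5ⁿ ≥ 189791/11.
3.5⁷ = 823543/128 falls short of 189791/11 but 3.5⁸ = 5764801/256 reaches it, so n = 8.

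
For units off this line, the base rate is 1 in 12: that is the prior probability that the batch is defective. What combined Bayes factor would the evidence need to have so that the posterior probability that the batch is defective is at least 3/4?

Prior odds = (1/12)/(11/12) = 1/11.
Target odds = 0.75/0.25 = 3.
Required Bayes factor = 3 ÷ (1/11) = 33.

33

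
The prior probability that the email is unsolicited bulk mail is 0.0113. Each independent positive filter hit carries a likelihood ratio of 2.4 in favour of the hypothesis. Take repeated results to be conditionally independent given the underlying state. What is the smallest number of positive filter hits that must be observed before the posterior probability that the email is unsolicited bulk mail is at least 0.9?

8

Prior odds = 0.0113/0.9887 = 113/9887.
Likelihood ratio per positive filter hit = 2.4.
Target posterior odds = 0.9/0.1 = 9.
Require 2.4ⁿ ≥ 9 ÷ (113/9887) = 88983/113.
2.4⁷ = 35831808/78125 falls short of 88983/113 but 2.4⁸ = 429981696/390625 reaches it, so n = 8.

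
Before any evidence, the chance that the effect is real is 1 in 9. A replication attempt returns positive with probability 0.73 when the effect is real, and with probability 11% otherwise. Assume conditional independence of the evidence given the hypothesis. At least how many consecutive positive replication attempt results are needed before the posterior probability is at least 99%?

Prior odds = (1/9)/(8/9) = 0.125.
Likelihood ratio of a positive result = 0.73/0.11 = 73/11.
Target posterior odds = 0.99/0.01 = 99.
Require (73/11)ⁿ ≥ 99 ÷ 0.125 = 792.
(73/11)³ = 389017/1331 falls short of 792 but (73/11)⁴ = 28398241/14641 reaches it, so n = 4.

4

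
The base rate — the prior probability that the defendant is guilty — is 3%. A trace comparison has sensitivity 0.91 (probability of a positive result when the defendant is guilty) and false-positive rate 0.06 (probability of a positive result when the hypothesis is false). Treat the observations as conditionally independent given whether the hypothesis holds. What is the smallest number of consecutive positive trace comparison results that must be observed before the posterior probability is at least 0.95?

Prior odds: 0.03 ÷ 0.97 = 3/97.
Likelihood ratio of a positive result = 0.91/0.06 = 91/6.
Target odds: 0.95 ÷ 0.05 = 19.
Require (91/6)ⁿ ≥ 19 ÷ (3/97) = 1843/3.
(91/6)² = 8281/36 falls short of 1843/3 but (91/6)³ = 753571/216 reaches it, so n = 3.

3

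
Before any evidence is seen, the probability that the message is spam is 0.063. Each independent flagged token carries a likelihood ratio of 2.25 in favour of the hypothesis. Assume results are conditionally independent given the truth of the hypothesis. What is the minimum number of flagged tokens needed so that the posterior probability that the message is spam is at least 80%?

6

Prior odds = 0.063/0.937 = 63/937.
Likelihood ratio per flagged token = 2.25.
Target odds: 0.8 ÷ 0.2 = 4.
Need (63/937) × 2.25ⁿ ≥ 4, i.e. 2.25ⁿ ≥ 3748/63.
2.25⁵ = 59049/1024 falls short of 3748/63 but 2.25⁶ = 531441/4096 reaches it, so n = 6.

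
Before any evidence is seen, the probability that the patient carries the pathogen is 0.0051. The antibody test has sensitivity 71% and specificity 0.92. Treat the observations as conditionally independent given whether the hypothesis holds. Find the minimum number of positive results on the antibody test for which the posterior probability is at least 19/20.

4

Prior odds = 0.0051/0.9949 = 51/9949.
False-positive rate = 1 − 0.92 = 0.08; likelihood ratio of a positive = 0.71/0.08 = 8.875.
Target posterior odds = 0.95/0.05 = 19.
Need (51/9949) × 8.875ⁿ ≥ 19, i.e. 8.875ⁿ ≥ 189031/51.
8.875³ = 357911/512 falls short of 189031/51 but 8.875⁴ = 25411681/4096 reaches it, so n = 4.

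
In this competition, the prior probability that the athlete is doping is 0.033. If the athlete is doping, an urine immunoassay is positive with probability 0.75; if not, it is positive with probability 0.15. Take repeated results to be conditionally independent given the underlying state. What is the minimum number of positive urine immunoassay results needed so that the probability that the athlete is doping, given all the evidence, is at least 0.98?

Prior odds: 0.033 ÷ 0.967 = 33/967.
Likelihood ratio of a positive = 0.75/0.15 = 5.
Target odds: 0.98 ÷ 0.02 = 49.
Require 5ⁿ ≥ 49 ÷ (33/967) = 47383/33.
5⁴ = 625 falls short of 47383/33 but 5⁵ = 3125 reaches it, so n = 5.

5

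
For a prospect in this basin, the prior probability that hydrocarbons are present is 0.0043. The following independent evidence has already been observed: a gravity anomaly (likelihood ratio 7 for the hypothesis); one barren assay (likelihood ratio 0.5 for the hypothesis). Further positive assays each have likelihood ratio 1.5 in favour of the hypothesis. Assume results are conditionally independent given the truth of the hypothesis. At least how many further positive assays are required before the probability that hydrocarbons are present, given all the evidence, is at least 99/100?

Prior odds = 0.0043/0.9957 = 43/9957.
Combined Bayes factor of the evidence already in hand = 7 × 0.5 = 3.5.
Odds after that evidence = (43/9957) × 3.5 = 301/19914.
Target odds = 0.99/0.01 = 99.
Need 1.5ⁿ ≥ 99 ÷ (301/19914) = 1971486/301.
1.5²¹ ≈4987.89 falls short of 1971486/301 but 1.5²² ≈7481.83 reaches it, so n = 22.

22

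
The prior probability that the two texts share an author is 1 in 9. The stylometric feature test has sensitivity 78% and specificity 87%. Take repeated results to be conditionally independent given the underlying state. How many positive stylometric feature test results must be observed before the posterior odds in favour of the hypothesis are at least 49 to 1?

Prior odds = (1/9)/(8/9) = 0.125.
False-positive rate = 1 − 0.87 = 0.13; likelihood ratio of a positive = 0.78/0.13 = 6.
Target odds = 49.
Need 0.125 × 6ⁿ ≥ 49, i.e. 6ⁿ ≥ 392.
6³ = 216 falls short of 392 but 6⁴ = 1296 reaches it, so n = 4.

4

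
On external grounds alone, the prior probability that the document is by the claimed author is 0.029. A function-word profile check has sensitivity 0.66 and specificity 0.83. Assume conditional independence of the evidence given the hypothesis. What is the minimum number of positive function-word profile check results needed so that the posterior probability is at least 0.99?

6

Prior odds = 0.029/0.971 = 29/971.
False-positive rate = 1 − 0.83 = 0.17; likelihood ratio of a positive = 0.66/0.17 = 66/17.
Target posterior odds = 0.99/0.01 = 99.
Require (66/17)ⁿ ≥ 99 ÷ (29/971) = 96129/29.
(66/17)⁵ ≈882.013 falls short of 96129/29 but (66/17)⁶ ≈3424.29 reaches it, so n = 6.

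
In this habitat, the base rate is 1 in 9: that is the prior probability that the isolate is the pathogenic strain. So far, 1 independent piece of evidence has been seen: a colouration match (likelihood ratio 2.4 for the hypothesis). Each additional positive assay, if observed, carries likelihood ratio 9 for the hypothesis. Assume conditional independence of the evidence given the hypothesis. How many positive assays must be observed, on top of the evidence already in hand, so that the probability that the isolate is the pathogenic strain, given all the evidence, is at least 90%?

Prior odds = (1/9)/(8/9) = 0.125.
Bayes factor of the evidence already in hand = 2.4.
Odds after that evidence = 0.125 × 2.4 = 0.3.
Target odds = 0.9/0.1 = 9.
Need 9ⁿ ≥ 9 ÷ 0.3 = 30.
9¹ = 9 falls short of 30 but 9² = 81 reaches it, so n = 2.

2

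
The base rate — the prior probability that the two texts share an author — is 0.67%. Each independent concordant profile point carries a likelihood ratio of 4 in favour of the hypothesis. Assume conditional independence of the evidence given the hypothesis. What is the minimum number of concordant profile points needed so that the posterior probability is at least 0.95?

6

Prior odds: 0.0067 ÷ 0.9933 = 67/9933.
Likelihood ratio per concordant profile point = 4.
Target posterior odds = 0.95/0.05 = 19.
Require 4ⁿ ≥ 19 ÷ (67/9933) = 188727/67.
4⁵ = 1024 falls short of 188727/67 but 4⁶ = 4096 reaches it, so n = 6.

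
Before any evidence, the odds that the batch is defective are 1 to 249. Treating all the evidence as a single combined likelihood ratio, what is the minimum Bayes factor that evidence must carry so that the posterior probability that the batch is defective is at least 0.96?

5976

Prior odds = 1/249.
Target odds = 0.96/0.04 = 24.
Required Bayes factor = 24 ÷ (1/249) = 5976.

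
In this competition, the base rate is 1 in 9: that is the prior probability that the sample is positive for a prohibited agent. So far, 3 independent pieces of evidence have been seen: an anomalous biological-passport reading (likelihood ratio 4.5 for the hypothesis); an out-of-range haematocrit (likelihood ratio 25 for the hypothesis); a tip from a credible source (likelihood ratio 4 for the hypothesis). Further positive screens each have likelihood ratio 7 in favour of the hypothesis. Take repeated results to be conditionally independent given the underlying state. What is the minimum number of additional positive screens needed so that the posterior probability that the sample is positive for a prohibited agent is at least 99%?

1

Prior odds = (1/9)/(8/9) = 0.125.
Combined Bayes factor of the evidence already in hand = 4.5 × 25 × 4 = 450.
Odds after that evidence = 0.125 × 450 = 56.25.
Target odds = 0.99/0.01 = 99.
Need 7ⁿ ≥ 99 ÷ 56.25 = 1.76.
7¹ = 7, which meets the required 1.76; so n = 1.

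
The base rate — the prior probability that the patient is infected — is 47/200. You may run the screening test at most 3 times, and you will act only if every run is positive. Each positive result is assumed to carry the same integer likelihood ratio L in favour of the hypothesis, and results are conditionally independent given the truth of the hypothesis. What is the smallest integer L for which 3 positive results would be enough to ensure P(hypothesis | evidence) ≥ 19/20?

4

Prior odds = 0.235/0.765 = 47/153.
Target odds = 0.95/0.05 = 19.
Need L³ ≥ 19 ÷ (47/153) = 2907/47.
3³ = 27 < 2907/47 ≤ 64 = 4³, so L = 4.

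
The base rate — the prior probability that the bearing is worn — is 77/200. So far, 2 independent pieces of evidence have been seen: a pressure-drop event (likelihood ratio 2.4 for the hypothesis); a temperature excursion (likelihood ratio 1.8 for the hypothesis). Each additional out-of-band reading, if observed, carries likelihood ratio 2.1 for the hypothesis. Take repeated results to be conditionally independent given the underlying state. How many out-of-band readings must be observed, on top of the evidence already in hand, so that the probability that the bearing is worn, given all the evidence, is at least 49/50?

4

Prior odds = 0.385/0.615 = 77/123.
Combined Bayes factor of the evidence already in hand = 2.4 × 1.8 = 4.32.
Odds after that evidence = (77/123) × 4.32 = 2772/1025.
Target odds = 0.98/0.02 = 49.
Need 2.1ⁿ ≥ 49 ÷ (2772/1025) = 7175/396.
2.1³ = 9.261 falls short of 7175/396 but 2.1⁴ = 19.4481 reaches it, so n = 4.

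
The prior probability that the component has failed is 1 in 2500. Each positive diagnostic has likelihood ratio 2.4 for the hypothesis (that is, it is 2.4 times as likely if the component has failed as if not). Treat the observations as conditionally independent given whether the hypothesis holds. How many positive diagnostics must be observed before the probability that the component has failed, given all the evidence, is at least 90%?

Prior odds: 0.0004 ÷ 0.9996 = 1/2499.
Likelihood ratio per positive diagnostic = 2.4.
Target posterior odds = 0.9/0.1 = 9.
Need (1/2499) × 2.4ⁿ ≥ 9, i.e. 2.4ⁿ ≥ 22491.
2.4¹¹ ≈15216.8 falls short of 22491 but 2.4¹² ≈36520.3 reaches it, so n = 12.

12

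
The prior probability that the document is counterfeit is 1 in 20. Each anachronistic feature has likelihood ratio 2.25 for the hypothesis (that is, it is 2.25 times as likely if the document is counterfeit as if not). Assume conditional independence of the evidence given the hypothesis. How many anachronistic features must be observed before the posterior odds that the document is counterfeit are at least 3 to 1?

5

Prior odds = 0.05/0.95 = 1/19.
Likelihood ratio per anachronistic feature = 2.25.
Target odds = 3.
Require 2.25ⁿ ≥ 3 ÷ (1/19) = 57.
2.25⁴ = 25.62890625 falls short of 57 but 2.25⁵ = 59049/1024 reaches it, so n = 5.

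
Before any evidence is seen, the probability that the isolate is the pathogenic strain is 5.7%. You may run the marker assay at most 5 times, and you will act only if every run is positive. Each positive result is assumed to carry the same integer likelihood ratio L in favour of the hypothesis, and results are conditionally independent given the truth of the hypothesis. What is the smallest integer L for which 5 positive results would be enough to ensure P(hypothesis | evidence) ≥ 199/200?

Prior odds = 0.057/0.943 = 57/943.
Target odds = 0.995/0.005 = 199.
Need L⁵ ≥ 199 ÷ (57/943) = 187657/57.
5⁵ = 3125 < 187657/57 ≤ 7776 = 6⁵, so L = 6.

6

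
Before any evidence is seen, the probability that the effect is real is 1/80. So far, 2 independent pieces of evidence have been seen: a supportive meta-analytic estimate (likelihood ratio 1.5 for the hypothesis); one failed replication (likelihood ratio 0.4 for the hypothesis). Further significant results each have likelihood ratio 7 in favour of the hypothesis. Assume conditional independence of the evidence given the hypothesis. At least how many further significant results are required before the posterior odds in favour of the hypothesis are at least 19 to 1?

5

Prior odds = 0.0125/0.9875 = 1/79.
Combined Bayes factor of the evidence already in hand = 1.5 × 0.4 = 0.6.
Odds after that evidence = (1/79) × 0.6 = 3/395.
Target odds = 19.
Need 7ⁿ ≥ 19 ÷ (3/395) = 7505/3.
7⁴ = 2401 falls short of 7505/3 but 7⁵ = 16807 reaches it, so n = 5.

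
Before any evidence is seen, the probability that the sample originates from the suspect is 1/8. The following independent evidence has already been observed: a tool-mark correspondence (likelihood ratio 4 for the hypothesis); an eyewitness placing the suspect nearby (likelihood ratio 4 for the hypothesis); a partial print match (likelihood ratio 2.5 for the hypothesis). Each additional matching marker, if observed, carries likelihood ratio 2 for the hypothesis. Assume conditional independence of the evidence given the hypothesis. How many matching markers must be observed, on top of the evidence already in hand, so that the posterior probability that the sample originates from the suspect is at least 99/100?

5

Prior odds = 0.125/0.875 = 1/7.
Combined Bayes factor of the evidence already in hand = 4 × 4 × 2.5 = 40.
Odds after that evidence = (1/7) × 40 = 40/7.
Target odds = 0.99/0.01 = 99.
Need 2ⁿ ≥ 99 ÷ (40/7) = 17.325.
2⁴ = 16 falls short of 17.325 but 2⁵ = 32 reaches it, so n = 5.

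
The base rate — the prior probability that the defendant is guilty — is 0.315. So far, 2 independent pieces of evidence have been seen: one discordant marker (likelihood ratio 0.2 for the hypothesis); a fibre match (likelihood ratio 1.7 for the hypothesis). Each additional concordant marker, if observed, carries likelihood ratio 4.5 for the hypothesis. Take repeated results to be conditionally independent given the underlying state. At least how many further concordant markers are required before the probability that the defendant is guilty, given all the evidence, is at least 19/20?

4

Prior odds = 0.315/0.685 = 63/137.
Combined Bayes factor of the evidence already in hand = 0.2 × 1.7 = 0.34.
Odds after that evidence = (63/137) × 0.34 = 1071/6850.
Target odds = 0.95/0.05 = 19.
Need 4.5ⁿ ≥ 19 ÷ (1071/6850) = 130150/1071.
4.5³ = 91.125 falls short of 130150/1071 but 4.5⁴ = 410.0625 reaches it, so n = 4.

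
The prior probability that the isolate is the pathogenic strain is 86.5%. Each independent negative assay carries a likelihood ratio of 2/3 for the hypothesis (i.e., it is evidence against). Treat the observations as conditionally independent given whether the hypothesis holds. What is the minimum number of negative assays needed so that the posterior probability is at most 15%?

9

Prior odds: 0.865 ÷ 0.135 = 173/27.
Likelihood ratio per negative assay = 2/3.
Target odds: 0.15 ÷ 0.85 = 3/17.
Need (173/27) × (2/3)ⁿ ≤ 3/17, i.e. (2/3)ⁿ ≤ 81/2941.
(2/3)⁸ = 256/6561 is still above 81/2941 but (2/3)⁹ = 512/19683 is at or below it, so n = 9.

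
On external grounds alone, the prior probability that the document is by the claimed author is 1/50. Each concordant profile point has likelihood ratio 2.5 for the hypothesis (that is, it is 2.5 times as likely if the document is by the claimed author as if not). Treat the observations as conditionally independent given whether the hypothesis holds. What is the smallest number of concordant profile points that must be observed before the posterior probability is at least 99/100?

Prior odds = 0.02/0.98 = 1/49.
Likelihood ratio per concordant profile point = 2.5.
Target odds: 0.99 ÷ 0.01 = 99.
Need (1/49) × 2.5ⁿ ≥ 99, i.e. 2.5ⁿ ≥ 4851.
2.5⁹ = 1953125/512 falls short of 4851 but 2.5¹⁰ = 9765625/1024 reaches it, so n = 10.

10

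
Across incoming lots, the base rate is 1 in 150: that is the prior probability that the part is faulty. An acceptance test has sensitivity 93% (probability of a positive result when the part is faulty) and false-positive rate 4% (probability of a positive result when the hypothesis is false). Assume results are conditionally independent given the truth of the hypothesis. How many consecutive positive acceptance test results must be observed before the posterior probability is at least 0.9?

Prior odds: (1/150) ÷ (149/150) = 1/149.
Likelihood ratio of a positive result = 0.93/0.04 = 23.25.
Target odds: 0.9 ÷ 0.1 = 9.
Require 23.25ⁿ ≥ 9 ÷ (1/149) = 1341.
23.25² = 540.5625 falls short of 1341 but 23.25³ = 804357/64 reaches it, so n = 3.

3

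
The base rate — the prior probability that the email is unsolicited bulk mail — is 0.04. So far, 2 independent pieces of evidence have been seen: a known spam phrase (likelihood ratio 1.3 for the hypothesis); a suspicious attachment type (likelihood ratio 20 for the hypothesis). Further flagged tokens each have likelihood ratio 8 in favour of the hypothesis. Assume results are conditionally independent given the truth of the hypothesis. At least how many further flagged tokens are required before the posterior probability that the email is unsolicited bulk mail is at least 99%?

Prior odds = 0.04/0.96 = 1/24.
Combined Bayes factor of the evidence already in hand = 1.3 × 20 = 26.
Odds after that evidence = (1/24) × 26 = 13/12.
Target odds = 0.99/0.01 = 99.
Need 8ⁿ ≥ 99 ÷ (13/12) = 1188/13.
8² = 64 falls short of 1188/13 but 8³ = 512 reaches it, so n = 3.

3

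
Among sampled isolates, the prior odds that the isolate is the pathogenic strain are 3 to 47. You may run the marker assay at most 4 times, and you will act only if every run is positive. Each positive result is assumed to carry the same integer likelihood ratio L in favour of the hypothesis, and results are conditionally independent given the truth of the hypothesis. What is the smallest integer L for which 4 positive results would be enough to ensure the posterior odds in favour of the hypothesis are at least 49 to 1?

Prior odds = 3/47.
Target odds = 49.
Need L⁴ ≥ 49 ÷ (3/47) = 2303/3.
5⁴ = 625 < 2303/3 ≤ 1296 = 6⁴, so L = 6.

6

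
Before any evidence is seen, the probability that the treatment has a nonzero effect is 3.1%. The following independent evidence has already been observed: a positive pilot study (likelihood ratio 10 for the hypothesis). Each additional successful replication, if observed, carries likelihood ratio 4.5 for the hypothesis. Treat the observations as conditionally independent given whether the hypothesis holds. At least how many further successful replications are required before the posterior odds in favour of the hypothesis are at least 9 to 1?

Prior odds = 0.031/0.969 = 31/969.
Bayes factor of the evidence already in hand = 10.
Odds after that evidence = (31/969) × 10 = 310/969.
Target odds = 9.
Need 4.5ⁿ ≥ 9 ÷ (310/969) = 8721/310.
4.5² = 20.25 falls short of 8721/310 but 4.5³ = 91.125 reaches it, so n = 3.

3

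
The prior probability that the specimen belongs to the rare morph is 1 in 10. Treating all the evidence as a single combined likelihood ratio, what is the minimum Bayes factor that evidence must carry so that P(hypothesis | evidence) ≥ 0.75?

27

Prior odds = 0.1/0.9 = 1/9.
Target odds = 0.75/0.25 = 3.
Required Bayes factor = 3 ÷ (1/9) = 27.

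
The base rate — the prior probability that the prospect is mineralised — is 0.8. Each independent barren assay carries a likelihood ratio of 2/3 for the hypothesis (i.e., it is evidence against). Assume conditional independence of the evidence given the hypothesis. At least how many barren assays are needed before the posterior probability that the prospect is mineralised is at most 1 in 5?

Prior odds: 0.8 ÷ 0.2 = 4.
Likelihood ratio per barren assay = 2/3.
Target posterior odds = 0.2/0.8 = 0.25.
Need 4 × (2/3)ⁿ ≤ 0.25, i.e. (2/3)ⁿ ≤ 0.0625.
(2/3)⁶ = 64/729 is still above 0.0625 but (2/3)⁷ = 128/2187 is at or below it, so n = 7.

7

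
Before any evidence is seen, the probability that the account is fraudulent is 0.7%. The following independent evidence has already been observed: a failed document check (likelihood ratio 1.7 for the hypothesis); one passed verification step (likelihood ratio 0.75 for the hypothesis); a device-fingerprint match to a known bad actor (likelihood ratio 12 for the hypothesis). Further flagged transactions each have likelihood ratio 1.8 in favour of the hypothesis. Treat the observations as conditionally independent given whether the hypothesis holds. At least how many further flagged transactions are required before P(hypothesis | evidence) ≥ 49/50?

Prior odds = 0.007/0.993 = 7/993.
Combined Bayes factor of the evidence already in hand = 1.7 × 0.75 × 12 = 15.3.
Odds after that evidence = (7/993) × 15.3 = 357/3310.
Target odds = 0.98/0.02 = 49.
Need 1.8ⁿ ≥ 49 ÷ (357/3310) = 23170/51.
1.8¹⁰ ≈357.047 falls short of 23170/51 but 1.8¹¹ ≈642.684 reaches it, so n = 11.

11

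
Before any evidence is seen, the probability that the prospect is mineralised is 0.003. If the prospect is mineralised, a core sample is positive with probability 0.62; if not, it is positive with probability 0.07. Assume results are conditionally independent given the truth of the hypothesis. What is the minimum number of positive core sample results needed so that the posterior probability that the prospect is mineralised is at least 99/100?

Prior odds = 0.003/0.997 = 3/997.
Likelihood ratio of a positive = 0.62/0.07 = 62/7.
Target odds: 0.99 ÷ 0.01 = 99.
Require (62/7)ⁿ ≥ 99 ÷ (3/997) = 32901.
(62/7)⁴ = 14776336/2401 falls short of 32901 but (62/7)⁵ = 916132832/16807 reaches it, so n = 5.

5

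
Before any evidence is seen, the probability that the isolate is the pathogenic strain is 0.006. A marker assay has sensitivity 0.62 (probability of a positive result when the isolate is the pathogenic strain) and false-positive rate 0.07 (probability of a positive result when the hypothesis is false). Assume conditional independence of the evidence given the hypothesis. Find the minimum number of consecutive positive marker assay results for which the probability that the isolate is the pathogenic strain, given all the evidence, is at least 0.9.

4

Prior odds = 0.006/0.994 = 3/497.
Likelihood ratio of a positive result = 0.62/0.07 = 62/7.
Target posterior odds = 0.9/0.1 = 9.
Require (62/7)ⁿ ≥ 9 ÷ (3/497) = 1491.
(62/7)³ = 238328/343 falls short of 1491 but (62/7)⁴ = 14776336/2401 reaches it, so n = 4.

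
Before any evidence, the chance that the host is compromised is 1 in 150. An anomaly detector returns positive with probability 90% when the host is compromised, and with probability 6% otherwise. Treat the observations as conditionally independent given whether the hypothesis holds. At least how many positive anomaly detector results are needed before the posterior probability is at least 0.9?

Prior odds: (1/150) ÷ (149/150) = 1/149.
Likelihood ratio of a positive result = 0.9/0.06 = 15.
Target odds: 0.9 ÷ 0.1 = 9.
Need (1/149) × 15ⁿ ≥ 9, i.e. 15ⁿ ≥ 1341.
15² = 225 falls short of 1341 but 15³ = 3375 reaches it, so n = 3.

3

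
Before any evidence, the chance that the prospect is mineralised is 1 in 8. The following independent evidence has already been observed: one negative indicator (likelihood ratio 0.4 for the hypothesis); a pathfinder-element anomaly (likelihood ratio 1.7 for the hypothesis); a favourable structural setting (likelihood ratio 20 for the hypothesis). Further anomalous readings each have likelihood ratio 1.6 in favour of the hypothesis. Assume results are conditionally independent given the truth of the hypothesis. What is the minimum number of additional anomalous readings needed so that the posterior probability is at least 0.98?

7

Prior odds = 0.125/0.875 = 1/7.
Combined Bayes factor of the evidence already in hand = 0.4 × 1.7 × 20 = 13.6.
Odds after that evidence = (1/7) × 13.6 = 68/35.
Target odds = 0.98/0.02 = 49.
Need 1.6ⁿ ≥ 49 ÷ (68/35) = 1715/68.
1.6⁶ = 262144/15625 falls short of 1715/68 but 1.6⁷ = 2097152/78125 reaches it, so n = 7.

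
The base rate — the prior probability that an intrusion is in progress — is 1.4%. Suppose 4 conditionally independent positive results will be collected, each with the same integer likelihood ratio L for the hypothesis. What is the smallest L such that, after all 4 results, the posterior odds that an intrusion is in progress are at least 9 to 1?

6

Prior odds = 0.014/0.986 = 7/493.
Target odds = 9.
Need L⁴ ≥ 9 ÷ (7/493) = 4437/7.
5⁴ = 625 < 4437/7 ≤ 1296 = 6⁴, so L = 6.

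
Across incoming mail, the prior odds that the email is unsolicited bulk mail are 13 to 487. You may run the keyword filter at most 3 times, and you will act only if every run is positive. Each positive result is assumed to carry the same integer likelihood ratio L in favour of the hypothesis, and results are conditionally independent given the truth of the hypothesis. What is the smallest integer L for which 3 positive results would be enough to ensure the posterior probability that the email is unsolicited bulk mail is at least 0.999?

Prior odds = 13/487.
Target odds = 0.999/0.001 = 999.
Need L³ ≥ 999 ÷ (13/487) = 486513/13.
33³ = 35937 < 486513/13 ≤ 39304 = 34³, so L = 34.

34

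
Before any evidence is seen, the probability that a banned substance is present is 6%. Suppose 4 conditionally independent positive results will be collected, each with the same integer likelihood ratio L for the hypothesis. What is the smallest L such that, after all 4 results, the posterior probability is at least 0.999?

Prior odds = 0.06/0.94 = 3/47.
Target odds = 0.999/0.001 = 999.
Need L⁴ ≥ 999 ÷ (3/47) = 15651.
11⁴ = 14641 < 15651 ≤ 20736 = 12⁴, so L = 12.

12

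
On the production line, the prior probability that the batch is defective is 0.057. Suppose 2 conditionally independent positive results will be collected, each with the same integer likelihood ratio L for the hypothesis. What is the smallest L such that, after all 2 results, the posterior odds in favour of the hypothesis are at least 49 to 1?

Prior odds = 0.057/0.943 = 57/943.
Target odds = 49.
Need L² ≥ 49 ÷ (57/943) = 46207/57.
28² = 784 < 46207/57 ≤ 841 = 29², so L = 29.

29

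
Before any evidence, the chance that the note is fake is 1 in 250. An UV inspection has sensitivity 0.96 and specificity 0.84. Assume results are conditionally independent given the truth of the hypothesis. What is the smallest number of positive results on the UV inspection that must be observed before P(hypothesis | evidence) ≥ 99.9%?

Prior odds = 0.004/0.996 = 1/249.
False-positive rate = 1 − 0.84 = 0.16; likelihood ratio of a positive = 0.96/0.16 = 6.
Target posterior odds = 0.999/0.001 = 999.
Need (1/249) × 6ⁿ ≥ 999, i.e. 6ⁿ ≥ 248751.
6⁶ = 46656 falls short of 248751 but 6⁷ = 279936 reaches it, so n = 7.

7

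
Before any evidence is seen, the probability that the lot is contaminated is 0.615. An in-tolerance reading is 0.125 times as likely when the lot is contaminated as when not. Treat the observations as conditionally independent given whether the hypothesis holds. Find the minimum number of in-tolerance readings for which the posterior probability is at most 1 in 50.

Prior odds = 0.615/0.385 = 123/77.
Likelihood ratio per in-tolerance reading = 0.125.
Target posterior odds = 0.02/0.98 = 1/49.
Require 0.125ⁿ ≤ 1/49 ÷ (123/77) = 11/861.
0.125² = 0.015625 is still above 11/861 but 0.125³ = 0.001953125 is at or below it, so n = 3.

3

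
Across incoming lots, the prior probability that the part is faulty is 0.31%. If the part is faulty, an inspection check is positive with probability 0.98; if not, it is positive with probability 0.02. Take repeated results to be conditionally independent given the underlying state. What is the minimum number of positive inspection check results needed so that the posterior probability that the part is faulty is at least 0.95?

Prior odds = 0.0031/0.9969 = 31/9969.
Likelihood ratio of a positive = 0.98/0.02 = 49.
Target posterior odds = 0.95/0.05 = 19.
Require 49ⁿ ≥ 19 ÷ (31/9969) = 189411/31.
49² = 2401 falls short of 189411/31 but 49³ = 117649 reaches it, so n = 3.

3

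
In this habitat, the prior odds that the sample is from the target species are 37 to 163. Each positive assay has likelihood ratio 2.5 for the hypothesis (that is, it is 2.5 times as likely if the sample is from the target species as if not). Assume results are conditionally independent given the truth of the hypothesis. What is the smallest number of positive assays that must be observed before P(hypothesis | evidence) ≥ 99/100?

Prior odds = 37/163.
Likelihood ratio per positive assay = 2.5.
Target odds: 0.99 ÷ 0.01 = 99.
Require 2.5ⁿ ≥ 99 ÷ (37/163) = 16137/37.
2.5⁶ = 244.140625 falls short of 16137/37 but 2.5⁷ = 610.3515625 reaches it, so n = 7.

7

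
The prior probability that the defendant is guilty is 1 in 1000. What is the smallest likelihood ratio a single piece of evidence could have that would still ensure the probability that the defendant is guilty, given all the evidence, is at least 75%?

2997

Prior odds = 0.001/0.999 = 1/999.
Target odds = 0.75/0.25 = 3.
Required Bayes factor = 3 ÷ (1/999) = 2997.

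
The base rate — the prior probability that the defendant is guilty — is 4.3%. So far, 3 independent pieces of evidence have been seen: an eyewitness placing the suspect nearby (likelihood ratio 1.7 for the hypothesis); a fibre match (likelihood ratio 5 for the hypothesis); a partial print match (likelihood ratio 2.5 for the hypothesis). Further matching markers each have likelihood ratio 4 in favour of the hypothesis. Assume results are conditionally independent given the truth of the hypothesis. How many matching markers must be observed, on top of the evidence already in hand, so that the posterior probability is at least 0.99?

4

Prior odds = 0.043/0.957 = 43/957.
Combined Bayes factor of the evidence already in hand = 1.7 × 5 × 2.5 = 21.25.
Odds after that evidence = (43/957) × 21.25 = 3655/3828.
Target odds = 0.99/0.01 = 99.
Need 4ⁿ ≥ 99 ÷ (3655/3828) = 378972/3655.
4³ = 64 falls short of 378972/3655 but 4⁴ = 256 reaches it, so n = 4.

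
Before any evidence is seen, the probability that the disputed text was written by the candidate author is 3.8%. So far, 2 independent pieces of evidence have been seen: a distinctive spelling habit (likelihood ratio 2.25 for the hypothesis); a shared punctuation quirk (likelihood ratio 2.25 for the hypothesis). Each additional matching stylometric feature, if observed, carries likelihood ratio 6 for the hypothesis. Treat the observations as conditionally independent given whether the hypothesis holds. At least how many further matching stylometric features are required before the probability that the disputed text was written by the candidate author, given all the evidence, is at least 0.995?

Prior odds = 0.038/0.962 = 19/481.
Combined Bayes factor of the evidence already in hand = 2.25 × 2.25 = 5.0625.
Odds after that evidence = (19/481) × 5.0625 = 1539/7696.
Target odds = 0.995/0.005 = 199.
Need 6ⁿ ≥ 199 ÷ (1539/7696) = 1531504/1539.
6³ = 216 falls short of 1531504/1539 but 6⁴ = 1296 reaches it, so n = 4.

4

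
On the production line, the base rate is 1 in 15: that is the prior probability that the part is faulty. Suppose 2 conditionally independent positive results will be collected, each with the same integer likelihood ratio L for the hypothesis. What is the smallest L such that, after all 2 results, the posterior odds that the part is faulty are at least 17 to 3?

9

Prior odds = (1/15)/(14/15) = 1/14.
Target odds = 17/3.
Need L² ≥ 17/3 ÷ (1/14) = 238/3.
8² = 64 < 238/3 ≤ 81 = 9², so L = 9.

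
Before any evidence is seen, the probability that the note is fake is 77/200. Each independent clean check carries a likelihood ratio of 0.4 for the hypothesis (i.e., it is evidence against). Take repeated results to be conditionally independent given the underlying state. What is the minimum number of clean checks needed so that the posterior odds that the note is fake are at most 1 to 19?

Prior odds: 0.385 ÷ 0.615 = 77/123.
Likelihood ratio per clean check = 0.4.
Target odds = 1/19.
Need (77/123) × 0.4ⁿ ≤ 1/19, i.e. 0.4ⁿ ≤ 123/1463.
0.4² = 0.16 is still above 123/1463 but 0.4³ = 0.064 is at or below it, so n = 3.

3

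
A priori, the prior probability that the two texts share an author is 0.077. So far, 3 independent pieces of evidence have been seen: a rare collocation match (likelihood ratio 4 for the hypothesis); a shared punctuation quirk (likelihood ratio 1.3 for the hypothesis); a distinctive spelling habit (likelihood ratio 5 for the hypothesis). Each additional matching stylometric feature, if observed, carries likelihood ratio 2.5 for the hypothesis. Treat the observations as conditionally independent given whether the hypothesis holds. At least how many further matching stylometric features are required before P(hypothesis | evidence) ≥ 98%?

Prior odds = 0.077/0.923 = 77/923.
Combined Bayes factor of the evidence already in hand = 4 × 1.3 × 5 = 26.
Odds after that evidence = (77/923) × 26 = 154/71.
Target odds = 0.98/0.02 = 49.
Need 2.5ⁿ ≥ 49 ÷ (154/71) = 497/22.
2.5³ = 15.625 falls short of 497/22 but 2.5⁴ = 39.0625 reaches it, so n = 4.

4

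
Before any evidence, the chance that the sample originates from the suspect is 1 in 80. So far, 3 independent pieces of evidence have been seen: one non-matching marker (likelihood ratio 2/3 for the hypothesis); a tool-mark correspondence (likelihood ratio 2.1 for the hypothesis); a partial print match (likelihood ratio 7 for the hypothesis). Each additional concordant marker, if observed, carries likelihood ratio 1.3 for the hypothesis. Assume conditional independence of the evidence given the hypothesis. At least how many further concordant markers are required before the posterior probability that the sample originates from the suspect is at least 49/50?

23

Prior odds = 0.0125/0.9875 = 1/79.
Combined Bayes factor of the evidence already in hand = (2/3) × 2.1 × 7 = 9.8.
Odds after that evidence = (1/79) × 9.8 = 49/395.
Target odds = 0.98/0.02 = 49.
Need 1.3ⁿ ≥ 49 ÷ (49/395) = 395.
1.3²² ≈321.184 falls short of 395 but 1.3²³ ≈417.539 reaches it, so n = 23.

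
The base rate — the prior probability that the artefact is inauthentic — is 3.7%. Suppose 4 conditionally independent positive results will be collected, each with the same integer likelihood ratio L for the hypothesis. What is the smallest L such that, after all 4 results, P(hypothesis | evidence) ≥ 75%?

3

Prior odds = 0.037/0.963 = 37/963.
Target odds = 0.75/0.25 = 3.
Need L⁴ ≥ 3 ÷ (37/963) = 2889/37.
2⁴ = 16 < 2889/37 ≤ 81 = 3⁴, so L = 3.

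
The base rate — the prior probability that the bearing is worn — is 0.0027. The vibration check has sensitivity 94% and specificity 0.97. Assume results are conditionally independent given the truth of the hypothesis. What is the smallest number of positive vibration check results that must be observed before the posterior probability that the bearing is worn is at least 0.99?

4

Prior odds = 0.0027/0.9973 = 27/9973.
False-positive rate = 1 − 0.97 = 0.03; likelihood ratio of a positive = 0.94/0.03 = 94/3.
Target posterior odds = 0.99/0.01 = 99.
Require (94/3)ⁿ ≥ 99 ÷ (27/9973) = 109703/3.
(94/3)³ = 830584/27 falls short of 109703/3 but (94/3)⁴ = 78074896/81 reaches it, so n = 4.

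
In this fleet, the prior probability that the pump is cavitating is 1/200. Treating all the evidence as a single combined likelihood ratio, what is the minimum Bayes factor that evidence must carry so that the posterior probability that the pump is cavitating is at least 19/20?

3781

Prior odds = 0.005/0.995 = 1/199.
Target odds = 0.95/0.05 = 19.
Required Bayes factor = 19 ÷ (1/199) = 3781.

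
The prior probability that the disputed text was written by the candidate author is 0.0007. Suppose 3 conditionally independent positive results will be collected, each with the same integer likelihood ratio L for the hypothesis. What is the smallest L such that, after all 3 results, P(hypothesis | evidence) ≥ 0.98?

Prior odds = 0.0007/0.9993 = 7/9993.
Target odds = 0.98/0.02 = 49.
Need L³ ≥ 49 ÷ (7/9993) = 69951.
41³ = 68921 < 69951 ≤ 74088 = 42³, so L = 42.

42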